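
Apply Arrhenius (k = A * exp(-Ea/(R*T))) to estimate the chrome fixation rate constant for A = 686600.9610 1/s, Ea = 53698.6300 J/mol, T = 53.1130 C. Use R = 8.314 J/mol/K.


T_K = T_C + 273.15 = 53.1130 + 273.15 = 326.2630 K
exponent = -Ea / (R * T_K) = -53698.6300 / (8.314 * 326.2630) = -19.7964
k = A * exp(exponent) = 686600.9610 * exp(-19.7964) = 0.00173482 1/s


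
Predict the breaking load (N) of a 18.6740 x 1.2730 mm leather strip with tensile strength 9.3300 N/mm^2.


Formula: F = TS * w * t
Substituting: F = 9.3300 * 18.6740 * 1.2730
Result: 221.7928 N


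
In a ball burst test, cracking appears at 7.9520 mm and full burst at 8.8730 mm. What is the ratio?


Formula: Ratio = crack / burst
Substituting: Ratio = 7.9520 / 8.8730
Result: 0.8962


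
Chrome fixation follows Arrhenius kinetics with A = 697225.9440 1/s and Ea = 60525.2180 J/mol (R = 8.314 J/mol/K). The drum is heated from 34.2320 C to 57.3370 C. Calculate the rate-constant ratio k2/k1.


T1 = 34.2320 + 273.15 = 307.3820 K; T2 = 57.3370 + 273.15 = 330.4870 K
k1 = A * exp(-Ea/(R*T1)) = 697225.9440 * exp(-60525.2180/(8.314*307.3820)) = 3.6117e-05 1/s
k2 = A * exp(-Ea/(R*T2)) = 697225.9440 * exp(-60525.2180/(8.314*330.4870)) = 1.8915e-04 1/s
k2/k1 = 1.8915e-04 / 3.6117e-05 = 5.2371


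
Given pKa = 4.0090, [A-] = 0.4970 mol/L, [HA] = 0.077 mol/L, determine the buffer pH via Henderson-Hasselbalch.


ratio = [A-] / [HA] = 0.4970 / 0.077 = 6.4545
log10(ratio) = 0.8099
pH = pKa + log10(ratio) = 4.0090 + 0.8099 = 4.8189


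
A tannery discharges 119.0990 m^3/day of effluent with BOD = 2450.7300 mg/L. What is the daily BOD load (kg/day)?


Formula: BOD_load = volume * conc / 1000
Substituting: BOD_load = 119.0990 * 2450.7300 / 1000
Result: 291.8795 kg/day


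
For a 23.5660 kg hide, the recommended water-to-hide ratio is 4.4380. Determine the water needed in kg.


Formula: Water = hide_weight * ratio
Substituting: Water = 23.5660 * 4.4380
Result: 104.5859 kg


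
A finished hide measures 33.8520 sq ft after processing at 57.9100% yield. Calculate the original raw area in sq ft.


Formula: raw = finished * 100 / yield
Substituting: raw = 33.8520 * 100 / 57.9100
Result: 58.4562 sq ft


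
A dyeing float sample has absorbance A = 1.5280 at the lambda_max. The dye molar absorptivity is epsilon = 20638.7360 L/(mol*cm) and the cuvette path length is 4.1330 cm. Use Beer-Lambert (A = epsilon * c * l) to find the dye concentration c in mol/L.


Formula: c = A / (epsilon * l)
Substituting: c = 1.5280 / (20638.7360 * 4.1330)
Result: 1.7913e-05 mol/L


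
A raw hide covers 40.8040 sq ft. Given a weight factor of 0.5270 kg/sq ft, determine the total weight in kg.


Formula: Weight = area * weight_per_sqft
Substituting: Weight = 40.8040 * 0.5270
Result: 21.5037 kg


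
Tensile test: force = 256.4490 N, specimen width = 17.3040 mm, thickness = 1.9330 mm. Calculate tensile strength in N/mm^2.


Formula: TS = force / (width * thickness)
Substituting: TS = 256.4490 / (17.3040 * 1.9330)
Result: 7.6670 N/mm^2


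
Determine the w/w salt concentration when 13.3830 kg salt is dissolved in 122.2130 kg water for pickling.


Formula: Conc = salt / (water + salt) * 100
Substituting: Conc = 13.3830 / (122.2130 + 13.3830) * 100
Result: 9.8698 %


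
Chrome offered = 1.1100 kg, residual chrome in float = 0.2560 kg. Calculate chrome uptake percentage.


Formula: Uptake = (offered - residual) / offered * 100
Substituting: Uptake = (1.1100 - 0.2560) / 1.1100 * 100
Result: 76.9369 %


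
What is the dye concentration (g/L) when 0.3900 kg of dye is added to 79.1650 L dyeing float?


Formula: Conc = dye_mass(kg) / volume(L) * 1000
Substituting: Conc = 0.3900 / 79.1650 * 1000
Result: 4.9264 g/L


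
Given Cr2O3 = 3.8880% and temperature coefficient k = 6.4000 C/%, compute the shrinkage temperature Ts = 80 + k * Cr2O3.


Formula: Ts = 80 + k * Cr2O3
Substituting: Ts = 80 + 6.4000 * 3.8880
Result: 104.8832 C


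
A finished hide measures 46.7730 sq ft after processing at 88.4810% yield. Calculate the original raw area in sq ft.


Formula: raw = finished * 100 / yield
Substituting: raw = 46.7730 * 100 / 88.4810
Result: 52.8622 sq ft


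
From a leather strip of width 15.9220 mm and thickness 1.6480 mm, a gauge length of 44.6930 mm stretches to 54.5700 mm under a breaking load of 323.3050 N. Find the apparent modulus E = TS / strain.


TS = F / (w * t) = 323.3050 / (15.9220 * 1.6480) = 12.3213 N/mm^2
strain = (Lf - L0) / L0 = (54.5700 - 44.6930) / 44.6930 = 0.2210
E = TS / strain = 12.3213 / 0.2210 = 55.7535 N/mm^2


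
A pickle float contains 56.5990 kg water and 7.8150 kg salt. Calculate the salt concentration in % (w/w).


Formula: Conc = salt / (water + salt) * 100
Substituting: Conc = 7.8150 / (56.5990 + 7.8150) * 100
Result: 12.1325 %


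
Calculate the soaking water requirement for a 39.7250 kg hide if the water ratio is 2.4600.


Formula: Water = hide_weight * ratio
Substituting: Water = 39.7250 * 2.4600
Result: 97.7235 kg


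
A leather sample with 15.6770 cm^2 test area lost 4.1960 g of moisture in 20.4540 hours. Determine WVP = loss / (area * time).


Formula: WVP = loss / (area * time)
Substituting: WVP = 4.1960 / (15.6770 * 20.4540)
Result: 0.0130856 g/(cm^2*hr)


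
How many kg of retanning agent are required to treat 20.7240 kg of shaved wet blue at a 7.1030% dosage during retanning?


Formula: Retan = substrate * pct / 100
Substituting: Retan = 20.7240 * 7.1030 / 100
Result: 1.4720 kg


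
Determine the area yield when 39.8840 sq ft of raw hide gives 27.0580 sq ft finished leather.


Formula: Yield = finished / raw * 100
Substituting: Yield = 27.0580 / 39.8840 * 100
Result: 67.8417 %


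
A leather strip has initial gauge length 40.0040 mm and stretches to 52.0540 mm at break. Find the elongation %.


Formula: Elongation = (Lf - L0) / L0 * 100
Substituting: Elongation = (52.0540 - 40.0040) / 40.0040 * 100
Result: 30.1220 %


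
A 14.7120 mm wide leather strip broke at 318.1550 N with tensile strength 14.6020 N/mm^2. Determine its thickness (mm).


Formula: t = F / (TS * w)
Substituting: t = 318.1550 / (14.6020 * 14.7120)
Result: 1.4810 mm


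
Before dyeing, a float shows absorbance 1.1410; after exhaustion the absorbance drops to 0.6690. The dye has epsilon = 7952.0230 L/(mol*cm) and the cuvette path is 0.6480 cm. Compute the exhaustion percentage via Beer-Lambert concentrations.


c_initial = A_i / (epsilon * l) = 1.1410 / (7952.0230 * 0.6480) = 2.2143e-04 mol/L
c_final = A_f / (epsilon * l) = 0.6690 / (7952.0230 * 0.6480) = 1.2983e-04 mol/L
Exhaustion = (c_initial - c_final) / c_initial * 100 = (2.2143e-04 - 1.2983e-04) / 2.2143e-04 * 100 = 41.3672 %


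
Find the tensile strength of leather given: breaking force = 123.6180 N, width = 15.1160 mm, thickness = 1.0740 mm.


Formula: TS = force / (width * thickness)
Substituting: TS = 123.6180 / (15.1160 * 1.0740)
Result: 7.6145 N/mm^2


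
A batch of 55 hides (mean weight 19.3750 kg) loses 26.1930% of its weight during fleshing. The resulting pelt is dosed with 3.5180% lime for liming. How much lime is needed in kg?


Total_raw = N * avg_wt = 55 * 19.3750 = 1065.6250 kg
Substrate = Total_raw * (1 - loss/100) = 1065.6250 * (1 - 26.1930/100) = 786.5058 kg
Lime = Substrate * pct / 100 = 786.5058 * 3.5180 / 100 = 27.6693 kg


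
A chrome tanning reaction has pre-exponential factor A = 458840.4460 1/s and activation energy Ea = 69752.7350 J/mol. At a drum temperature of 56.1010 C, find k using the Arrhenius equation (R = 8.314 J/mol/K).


T_K = T_C + 273.15 = 56.1010 + 273.15 = 329.2510 K
exponent = -Ea / (R * T_K) = -69752.7350 / (8.314 * 329.2510) = -25.4814
k = A * exp(exponent) = 458840.4460 * exp(-25.4814) = 3.9374e-06 1/s


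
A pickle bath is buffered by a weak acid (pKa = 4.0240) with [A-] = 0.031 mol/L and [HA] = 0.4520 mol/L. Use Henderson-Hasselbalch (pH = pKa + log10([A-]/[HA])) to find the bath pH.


ratio = [A-] / [HA] = 0.031 / 0.4520 = 0.0685841
log10(ratio) = -1.1638
pH = pKa + log10(ratio) = 4.0240 - 1.1638 = 2.8602


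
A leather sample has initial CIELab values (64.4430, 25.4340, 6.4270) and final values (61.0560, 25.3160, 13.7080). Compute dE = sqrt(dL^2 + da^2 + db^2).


dL = -3.3870, da = -0.1180, db = 7.2810
dE = sqrt((-3.3870)^2 + (-0.1180)^2 + 7.2810^2) = 8.0311


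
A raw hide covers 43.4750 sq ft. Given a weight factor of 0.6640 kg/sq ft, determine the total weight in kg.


Formula: Weight = area * weight_per_sqft
Substituting: Weight = 43.4750 * 0.6640
Result: 28.8674 kg


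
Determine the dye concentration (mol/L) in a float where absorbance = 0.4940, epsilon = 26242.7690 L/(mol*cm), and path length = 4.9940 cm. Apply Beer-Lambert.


Formula: c = A / (epsilon * l)
Substituting: c = 0.4940 / (26242.7690 * 4.9940)
Result: 3.7694e-06 mol/L


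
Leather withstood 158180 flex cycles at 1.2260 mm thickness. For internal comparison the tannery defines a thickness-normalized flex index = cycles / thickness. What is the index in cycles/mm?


Formula: Index = cycles / thickness
Substituting: Index = 158180 / 1.2260
Result: 129021.2072 cycles/mm


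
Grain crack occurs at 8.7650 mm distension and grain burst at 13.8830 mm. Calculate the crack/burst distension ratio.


Formula: Ratio = crack / burst
Substituting: Ratio = 8.7650 / 13.8830
Result: 0.6313


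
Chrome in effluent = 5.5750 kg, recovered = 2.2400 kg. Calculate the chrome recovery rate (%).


Formula: Recovery = recovered / input * 100
Substituting: Recovery = 2.2400 / 5.5750 * 100
Result: 40.1794 %


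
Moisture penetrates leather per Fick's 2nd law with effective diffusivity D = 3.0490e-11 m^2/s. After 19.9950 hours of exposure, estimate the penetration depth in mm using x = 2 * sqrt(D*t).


t = 19.9950 hr * 3600 = 71982.0000 s
D * t = 3.0490e-11 * 71982.0000 = 2.1947e-06
x = 2 * sqrt(D*t) = 2 * sqrt(2.1947e-06) = 0.00296293 m = 2.9629 mm


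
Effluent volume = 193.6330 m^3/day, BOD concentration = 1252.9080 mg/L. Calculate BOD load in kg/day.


Formula: BOD_load = volume * conc / 1000
Substituting: BOD_load = 193.6330 * 1252.9080 / 1000
Result: 242.6043 kg/day


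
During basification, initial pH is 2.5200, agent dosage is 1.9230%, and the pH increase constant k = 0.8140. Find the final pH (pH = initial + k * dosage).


Formula: pH_final = pH_initial + k * base_pct
Substituting: pH_final = 2.5200 + 0.8140 * 1.9230
Result: 4.0853


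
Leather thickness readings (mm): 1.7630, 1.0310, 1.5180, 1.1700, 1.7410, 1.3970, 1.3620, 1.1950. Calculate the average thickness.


Formula: Average = sum / n
Substituting: Average = 11.1770 / 8
Result: 1.3971 mm


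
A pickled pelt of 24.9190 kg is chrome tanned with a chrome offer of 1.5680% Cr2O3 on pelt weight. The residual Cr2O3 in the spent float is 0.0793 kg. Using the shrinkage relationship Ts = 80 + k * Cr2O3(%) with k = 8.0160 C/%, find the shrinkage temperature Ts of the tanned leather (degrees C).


Offered = pelt * offer_pct / 100 = 24.9190 * 1.5680 / 100 = 0.3907 kg
Uptake = offered - residual = 0.3907 - 0.0793 = 0.3114 kg
Cr2O3% on pelt = uptake / pelt * 100 = 0.3114 / 24.9190 * 100 = 1.2498 %
Ts = 80 + k * Cr2O3% = 80 + 8.0160 * 1.2498 = 90.0181 C


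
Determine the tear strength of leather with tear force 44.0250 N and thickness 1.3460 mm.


Formula: Tear strength = force / thickness
Substituting: Tear strength = 44.0250 / 1.3460
Result: 32.7080 N/mm


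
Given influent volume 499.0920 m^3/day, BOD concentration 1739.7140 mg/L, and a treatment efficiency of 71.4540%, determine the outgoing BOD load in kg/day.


Load_in = volume * conc / 1000 = 499.0920 * 1739.7140 / 1000 = 868.2773 kg/day
Removed = Load_in * eff / 100 = 868.2773 * 71.4540 / 100 = 620.4189 kg/day
Load_out = Load_in - Removed = 868.2773 - 620.4189 = 247.8584 kg/day


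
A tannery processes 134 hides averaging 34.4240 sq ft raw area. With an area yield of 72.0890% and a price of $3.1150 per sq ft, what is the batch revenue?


Raw_total = N * avg_area = 134 * 34.4240 = 4612.8160 sq ft
Finished = Raw_total * yield / 100 = 4612.8160 * 72.0890 / 100 = 3325.3329 sq ft
Value = Finished * price = 3325.3329 * 3.1150 = 10358.4121 $


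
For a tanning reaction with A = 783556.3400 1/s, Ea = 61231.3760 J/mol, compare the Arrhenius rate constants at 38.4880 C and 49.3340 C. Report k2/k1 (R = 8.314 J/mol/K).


T1 = 38.4880 + 273.15 = 311.6380 K; T2 = 49.3340 + 273.15 = 322.4840 K
k1 = A * exp(-Ea/(R*T1)) = 783556.3400 * exp(-61231.3760/(8.314*311.6380)) = 4.2708e-05 1/s
k2 = A * exp(-Ea/(R*T2)) = 783556.3400 * exp(-61231.3760/(8.314*322.4840)) = 9.4559e-05 1/s
k2/k1 = 9.4559e-05 / 4.2708e-05 = 2.2141


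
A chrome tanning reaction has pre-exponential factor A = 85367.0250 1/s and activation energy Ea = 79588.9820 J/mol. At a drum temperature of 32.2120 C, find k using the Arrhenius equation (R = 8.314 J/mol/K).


T_K = T_C + 273.15 = 32.2120 + 273.15 = 305.3620 K
exponent = -Ea / (R * T_K) = -79588.9820 / (8.314 * 305.3620) = -31.3493
k = A * exp(exponent) = 85367.0250 * exp(-31.3493) = 2.0723e-09 1/s


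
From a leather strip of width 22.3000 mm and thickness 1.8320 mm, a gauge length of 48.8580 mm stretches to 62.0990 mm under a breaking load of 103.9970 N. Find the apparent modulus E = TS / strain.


TS = F / (w * t) = 103.9970 / (22.3000 * 1.8320) = 2.5456 N/mm^2
strain = (Lf - L0) / L0 = (62.0990 - 48.8580) / 48.8580 = 0.2710
E = TS / strain = 2.5456 / 0.2710 = 9.3930 N/mm^2


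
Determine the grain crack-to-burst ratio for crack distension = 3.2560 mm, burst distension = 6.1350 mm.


Formula: Ratio = crack / burst
Substituting: Ratio = 3.2560 / 6.1350
Result: 0.5307


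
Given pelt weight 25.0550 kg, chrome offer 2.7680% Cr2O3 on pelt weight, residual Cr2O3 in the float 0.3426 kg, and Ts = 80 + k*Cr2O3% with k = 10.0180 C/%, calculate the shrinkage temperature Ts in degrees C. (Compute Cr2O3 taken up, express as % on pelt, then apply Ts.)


Offered = pelt * offer_pct / 100 = 25.0550 * 2.7680 / 100 = 0.6935 kg
Uptake = offered - residual = 0.6935 - 0.3426 = 0.3509 kg
Cr2O3% on pelt = uptake / pelt * 100 = 0.3509 / 25.0550 * 100 = 1.4006 %
Ts = 80 + k * Cr2O3% = 80 + 10.0180 * 1.4006 = 94.0313 C


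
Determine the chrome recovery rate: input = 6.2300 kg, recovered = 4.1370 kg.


Formula: Recovery = recovered / input * 100
Substituting: Recovery = 4.1370 / 6.2300 * 100
Result: 66.4045 %


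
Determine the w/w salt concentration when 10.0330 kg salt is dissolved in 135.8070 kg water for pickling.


Formula: Conc = salt / (water + salt) * 100
Substituting: Conc = 10.0330 / (135.8070 + 10.0330) * 100
Result: 6.8795 %


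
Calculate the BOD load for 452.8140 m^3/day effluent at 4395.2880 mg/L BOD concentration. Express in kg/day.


Formula: BOD_load = volume * conc / 1000
Substituting: BOD_load = 452.8140 * 4395.2880 / 1000
Result: 1990.2479 kg/day


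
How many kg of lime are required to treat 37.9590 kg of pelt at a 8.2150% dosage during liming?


Formula: Lime = substrate * pct / 100
Substituting: Lime = 37.9590 * 8.2150 / 100
Result: 3.1183 kg


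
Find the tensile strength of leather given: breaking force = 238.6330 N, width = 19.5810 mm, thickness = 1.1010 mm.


Formula: TS = force / (width * thickness)
Substituting: TS = 238.6330 / (19.5810 * 1.1010)
Result: 11.0690 N/mm^2


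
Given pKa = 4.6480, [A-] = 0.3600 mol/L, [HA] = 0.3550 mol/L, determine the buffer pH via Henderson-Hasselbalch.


ratio = [A-] / [HA] = 0.3600 / 0.3550 = 1.0141
log10(ratio) = 0.00607415
pH = pKa + log10(ratio) = 4.6480 + 0.00607415 = 4.6541


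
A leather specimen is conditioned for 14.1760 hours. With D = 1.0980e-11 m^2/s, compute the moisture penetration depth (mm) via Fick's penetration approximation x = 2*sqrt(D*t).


t = 14.1760 hr * 3600 = 51033.6000 s
D * t = 1.0980e-11 * 51033.6000 = 5.6035e-07
x = 2 * sqrt(D*t) = 2 * sqrt(5.6035e-07) = 0.00149713 m = 1.4971 mm


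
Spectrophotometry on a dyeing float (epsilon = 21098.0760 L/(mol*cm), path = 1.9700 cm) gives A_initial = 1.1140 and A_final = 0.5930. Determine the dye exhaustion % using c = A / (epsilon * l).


c_initial = A_i / (epsilon * l) = 1.1140 / (21098.0760 * 1.9700) = 2.6803e-05 mol/L
c_final = A_f / (epsilon * l) = 0.5930 / (21098.0760 * 1.9700) = 1.4267e-05 mol/L
Exhaustion = (c_initial - c_final) / c_initial * 100 = (2.6803e-05 - 1.4267e-05) / 2.6803e-05 * 100 = 46.7684 %


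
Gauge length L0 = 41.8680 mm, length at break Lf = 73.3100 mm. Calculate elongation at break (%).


Formula: Elongation = (Lf - L0) / L0 * 100
Substituting: Elongation = (73.3100 - 41.8680) / 41.8680 * 100
Result: 75.0979 %


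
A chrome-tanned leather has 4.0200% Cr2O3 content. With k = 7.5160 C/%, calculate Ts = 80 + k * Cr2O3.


Formula: Ts = 80 + k * Cr2O3
Substituting: Ts = 80 + 7.5160 * 4.0200
Result: 110.2143 C


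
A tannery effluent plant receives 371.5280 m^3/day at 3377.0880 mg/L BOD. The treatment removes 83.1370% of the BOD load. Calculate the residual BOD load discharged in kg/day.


Load_in = volume * conc / 1000 = 371.5280 * 3377.0880 / 1000 = 1254.6828 kg/day
Removed = Load_in * eff / 100 = 1254.6828 * 83.1370 / 100 = 1043.1056 kg/day
Load_out = Load_in - Removed = 1254.6828 - 1043.1056 = 211.5772 kg/day


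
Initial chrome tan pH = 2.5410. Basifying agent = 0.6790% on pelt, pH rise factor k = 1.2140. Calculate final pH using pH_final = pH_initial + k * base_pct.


Formula: pH_final = pH_initial + k * base_pct
Substituting: pH_final = 2.5410 + 1.2140 * 0.6790
Result: 3.3653


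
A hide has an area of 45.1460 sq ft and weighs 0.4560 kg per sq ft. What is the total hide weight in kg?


Formula: Weight = area * weight_per_sqft
Substituting: Weight = 45.1460 * 0.4560
Result: 20.5866 kg


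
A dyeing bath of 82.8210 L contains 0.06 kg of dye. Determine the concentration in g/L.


Formula: Conc = dye_mass(kg) / volume(L) * 1000
Substituting: Conc = 0.06 / 82.8210 * 1000
Result: 0.7245 g/L


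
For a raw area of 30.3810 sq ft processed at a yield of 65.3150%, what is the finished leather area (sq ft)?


Formula: finished = raw * yield / 100
Substituting: finished = 30.3810 * 65.3150 / 100
Result: 19.8434 sq ft


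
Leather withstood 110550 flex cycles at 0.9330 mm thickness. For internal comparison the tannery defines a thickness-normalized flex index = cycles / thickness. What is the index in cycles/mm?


Formula: Index = cycles / thickness
Substituting: Index = 110550 / 0.9330
Result: 118488.7460 cycles/mm


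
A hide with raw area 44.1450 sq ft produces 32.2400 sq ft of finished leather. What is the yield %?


Formula: Yield = finished / raw * 100
Substituting: Yield = 32.2400 / 44.1450 * 100
Result: 73.0321 %


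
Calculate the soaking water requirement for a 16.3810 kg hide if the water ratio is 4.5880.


Formula: Water = hide_weight * ratio
Substituting: Water = 16.3810 * 4.5880
Result: 75.1560 kg


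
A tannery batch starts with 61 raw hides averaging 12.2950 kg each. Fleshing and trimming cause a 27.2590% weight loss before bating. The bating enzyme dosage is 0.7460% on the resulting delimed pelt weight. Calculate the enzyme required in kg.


Total_raw = N * avg_wt = 61 * 12.2950 = 749.9950 kg
Substrate = Total_raw * (1 - loss/100) = 749.9950 * (1 - 27.2590/100) = 545.5539 kg
Enzyme = Substrate * pct / 100 = 545.5539 * 0.7460 / 100 = 4.0698 kg


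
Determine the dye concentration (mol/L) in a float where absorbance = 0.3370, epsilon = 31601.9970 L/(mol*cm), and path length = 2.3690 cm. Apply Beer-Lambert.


Formula: c = A / (epsilon * l)
Substituting: c = 0.3370 / (31601.9970 * 2.3690)
Result: 4.5014e-06 mol/L


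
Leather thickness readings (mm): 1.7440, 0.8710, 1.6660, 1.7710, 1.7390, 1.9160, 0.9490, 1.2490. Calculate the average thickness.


Formula: Average = sum / n
Substituting: Average = 11.9050 / 8
Result: 1.4881 mm


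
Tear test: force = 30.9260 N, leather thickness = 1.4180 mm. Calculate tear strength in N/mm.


Formula: Tear strength = force / thickness
Substituting: Tear strength = 30.9260 / 1.4180
Result: 21.8096 N/mm


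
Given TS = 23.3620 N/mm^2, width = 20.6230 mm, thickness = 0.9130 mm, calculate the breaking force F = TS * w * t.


Formula: F = TS * w * t
Substituting: F = 23.3620 * 20.6230 * 0.9130
Result: 439.8784 N


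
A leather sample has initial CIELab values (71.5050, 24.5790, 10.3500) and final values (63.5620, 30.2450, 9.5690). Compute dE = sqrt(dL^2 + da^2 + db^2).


dL = -7.9430, da = 5.6660, db = -0.7810
dE = sqrt((-7.9430)^2 + 5.6660^2 + (-0.7810)^2) = 9.7880


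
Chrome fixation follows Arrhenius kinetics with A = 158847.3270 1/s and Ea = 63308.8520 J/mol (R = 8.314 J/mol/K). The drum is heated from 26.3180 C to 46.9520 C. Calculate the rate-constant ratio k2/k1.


T1 = 26.3180 + 273.15 = 299.4680 K; T2 = 46.9520 + 273.15 = 320.1020 K
k1 = A * exp(-Ea/(R*T1)) = 158847.3270 * exp(-63308.8520/(8.314*299.4680)) = 1.4386e-06 1/s
k2 = A * exp(-Ea/(R*T2)) = 158847.3270 * exp(-63308.8520/(8.314*320.1020)) = 7.4095e-06 1/s
k2/k1 = 7.4095e-06 / 1.4386e-06 = 5.1504


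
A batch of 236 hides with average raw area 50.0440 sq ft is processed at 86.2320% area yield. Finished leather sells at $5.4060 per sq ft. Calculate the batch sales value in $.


Raw_total = N * avg_area = 236 * 50.0440 = 11810.3840 sq ft
Finished = Raw_total * yield / 100 = 11810.3840 * 86.2320 / 100 = 10184.3303 sq ft
Value = Finished * price = 10184.3303 * 5.4060 = 55056.4898 $


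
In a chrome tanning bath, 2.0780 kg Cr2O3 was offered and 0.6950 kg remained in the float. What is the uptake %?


Formula: Uptake = (offered - residual) / offered * 100
Substituting: Uptake = (2.0780 - 0.6950) / 2.0780 * 100
Result: 66.5544 %


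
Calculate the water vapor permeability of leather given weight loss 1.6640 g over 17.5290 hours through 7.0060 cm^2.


Formula: WVP = loss / (area * time)
Substituting: WVP = 1.6640 / (7.0060 * 17.5290)
Result: 0.0135496 g/(cm^2*hr)


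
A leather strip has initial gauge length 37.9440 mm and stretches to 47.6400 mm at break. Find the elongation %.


Formula: Elongation = (Lf - L0) / L0 * 100
Substituting: Elongation = (47.6400 - 37.9440) / 37.9440 * 100
Result: 25.5534 %


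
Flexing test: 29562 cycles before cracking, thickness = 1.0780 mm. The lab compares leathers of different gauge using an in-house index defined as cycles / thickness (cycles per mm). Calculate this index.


Formula: Index = cycles / thickness
Substituting: Index = 29562 / 1.0780
Result: 27423.0056 cycles/mm


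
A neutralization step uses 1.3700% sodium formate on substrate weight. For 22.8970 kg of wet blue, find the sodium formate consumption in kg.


Formula: Neutralizer = substrate * pct / 100
Substituting: Neutralizer = 22.8970 * 1.3700 / 100
Result: 0.3137 kg


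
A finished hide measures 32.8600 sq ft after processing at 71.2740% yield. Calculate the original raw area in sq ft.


Formula: raw = finished * 100 / yield
Substituting: raw = 32.8600 * 100 / 71.2740
Result: 46.1038 sq ft


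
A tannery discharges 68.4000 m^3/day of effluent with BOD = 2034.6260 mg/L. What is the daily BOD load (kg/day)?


Formula: BOD_load = volume * conc / 1000
Substituting: BOD_load = 68.4000 * 2034.6260 / 1000
Result: 139.1684 kg/day


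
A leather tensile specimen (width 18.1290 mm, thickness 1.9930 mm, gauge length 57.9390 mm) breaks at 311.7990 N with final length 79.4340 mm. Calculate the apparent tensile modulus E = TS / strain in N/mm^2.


TS = F / (w * t) = 311.7990 / (18.1290 * 1.9930) = 8.6297 N/mm^2
strain = (Lf - L0) / L0 = (79.4340 - 57.9390) / 57.9390 = 0.3710
E = TS / strain = 8.6297 / 0.3710 = 23.2609 N/mm^2


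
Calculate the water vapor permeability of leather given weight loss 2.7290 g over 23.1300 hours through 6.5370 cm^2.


Formula: WVP = loss / (area * time)
Substituting: WVP = 2.7290 / (6.5370 * 23.1300)
Result: 0.0180488 g/(cm^2*hr)


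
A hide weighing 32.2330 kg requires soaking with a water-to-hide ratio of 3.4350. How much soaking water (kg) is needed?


Formula: Water = hide_weight * ratio
Substituting: Water = 32.2330 * 3.4350
Result: 110.7204 kg


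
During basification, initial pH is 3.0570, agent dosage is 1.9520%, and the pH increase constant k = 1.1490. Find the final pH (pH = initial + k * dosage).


Formula: pH_final = pH_initial + k * base_pct
Substituting: pH_final = 3.0570 + 1.1490 * 1.9520
Result: 5.2998


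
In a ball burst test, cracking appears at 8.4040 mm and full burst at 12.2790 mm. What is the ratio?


Formula: Ratio = crack / burst
Substituting: Ratio = 8.4040 / 12.2790
Result: 0.6844


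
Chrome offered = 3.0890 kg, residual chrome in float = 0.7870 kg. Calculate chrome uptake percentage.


Formula: Uptake = (offered - residual) / offered * 100
Substituting: Uptake = (3.0890 - 0.7870) / 3.0890 * 100
Result: 74.5225 %


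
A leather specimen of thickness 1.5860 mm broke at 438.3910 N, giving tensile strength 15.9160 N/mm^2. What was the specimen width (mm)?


Formula: w = F / (TS * t)
Substituting: w = 438.3910 / (15.9160 * 1.5860)
Result: 17.3670 mm


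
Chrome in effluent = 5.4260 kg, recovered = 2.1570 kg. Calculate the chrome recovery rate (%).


Formula: Recovery = recovered / input * 100
Substituting: Recovery = 2.1570 / 5.4260 * 100
Result: 39.7530 %


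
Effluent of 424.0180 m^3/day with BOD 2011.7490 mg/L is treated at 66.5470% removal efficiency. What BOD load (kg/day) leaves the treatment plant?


Load_in = volume * conc / 1000 = 424.0180 * 2011.7490 / 1000 = 853.0178 kg/day
Removed = Load_in * eff / 100 = 853.0178 * 66.5470 / 100 = 567.6577 kg/day
Load_out = Load_in - Removed = 853.0178 - 567.6577 = 285.3600 kg/day


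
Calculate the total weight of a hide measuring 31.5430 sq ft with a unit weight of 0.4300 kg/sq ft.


Formula: Weight = area * weight_per_sqft
Substituting: Weight = 31.5430 * 0.4300
Result: 13.5635 kg


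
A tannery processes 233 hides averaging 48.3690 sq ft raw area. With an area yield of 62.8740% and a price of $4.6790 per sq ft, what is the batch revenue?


Raw_total = N * avg_area = 233 * 48.3690 = 11269.9770 sq ft
Finished = Raw_total * yield / 100 = 11269.9770 * 62.8740 / 100 = 7085.8853 sq ft
Value = Finished * price = 7085.8853 * 4.6790 = 33154.8575 $


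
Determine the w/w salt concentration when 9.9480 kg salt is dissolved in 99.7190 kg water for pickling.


Formula: Conc = salt / (water + salt) * 100
Substituting: Conc = 9.9480 / (99.7190 + 9.9480) * 100
Result: 9.0711 %


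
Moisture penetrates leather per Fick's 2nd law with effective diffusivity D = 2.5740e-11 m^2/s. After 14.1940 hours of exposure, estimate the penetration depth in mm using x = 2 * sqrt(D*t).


t = 14.1940 hr * 3600 = 51098.4000 s
D * t = 2.5740e-11 * 51098.4000 = 1.3153e-06
x = 2 * sqrt(D*t) = 2 * sqrt(1.3153e-06) = 0.00229371 m = 2.2937 mm


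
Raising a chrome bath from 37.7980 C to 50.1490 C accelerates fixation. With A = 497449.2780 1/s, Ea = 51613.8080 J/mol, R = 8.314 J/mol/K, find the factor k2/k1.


T1 = 37.7980 + 273.15 = 310.9480 K; T2 = 50.1490 + 273.15 = 323.2990 K
k1 = A * exp(-Ea/(R*T1)) = 497449.2780 * exp(-51613.8080/(8.314*310.9480)) = 0.0010619 1/s
k2 = A * exp(-Ea/(R*T2)) = 497449.2780 * exp(-51613.8080/(8.314*323.2990)) = 0.00227682 1/s
k2/k1 = 0.00227682 / 0.0010619 = 2.1441


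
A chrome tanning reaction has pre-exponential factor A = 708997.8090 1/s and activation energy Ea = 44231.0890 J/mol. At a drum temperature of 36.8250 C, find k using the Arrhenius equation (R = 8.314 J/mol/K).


T_K = T_C + 273.15 = 36.8250 + 273.15 = 309.9750 K
exponent = -Ea / (R * T_K) = -44231.0890 / (8.314 * 309.9750) = -17.1629
k = A * exp(exponent) = 708997.8090 * exp(-17.1629) = 0.0249395 1/s


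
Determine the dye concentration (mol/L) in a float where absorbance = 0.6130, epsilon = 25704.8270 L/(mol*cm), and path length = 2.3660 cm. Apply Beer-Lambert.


Formula: c = A / (epsilon * l)
Substituting: c = 0.6130 / (25704.8270 * 2.3660)
Result: 1.0079e-05 mol/L


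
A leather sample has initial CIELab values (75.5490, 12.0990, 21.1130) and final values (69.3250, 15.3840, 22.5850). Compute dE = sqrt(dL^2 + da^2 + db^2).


dL = -6.2240, da = 3.2850, db = 1.4720
dE = sqrt((-6.2240)^2 + 3.2850^2 + 1.4720^2) = 7.1900


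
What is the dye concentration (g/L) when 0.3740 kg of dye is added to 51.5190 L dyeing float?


Formula: Conc = dye_mass(kg) / volume(L) * 1000
Substituting: Conc = 0.3740 / 51.5190 * 1000
Result: 7.2595 g/L


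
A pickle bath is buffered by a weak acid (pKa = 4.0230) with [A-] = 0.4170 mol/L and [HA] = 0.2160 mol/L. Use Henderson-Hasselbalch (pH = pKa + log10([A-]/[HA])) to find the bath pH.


ratio = [A-] / [HA] = 0.4170 / 0.2160 = 1.9306
log10(ratio) = 0.2857
pH = pKa + log10(ratio) = 4.0230 + 0.2857 = 4.3087


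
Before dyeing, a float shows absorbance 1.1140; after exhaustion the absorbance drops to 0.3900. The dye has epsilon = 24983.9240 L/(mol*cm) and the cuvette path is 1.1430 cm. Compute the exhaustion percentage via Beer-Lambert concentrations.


c_initial = A_i / (epsilon * l) = 1.1140 / (24983.9240 * 1.1430) = 3.9010e-05 mol/L
c_final = A_f / (epsilon * l) = 0.3900 / (24983.9240 * 1.1430) = 1.3657e-05 mol/L
Exhaustion = (c_initial - c_final) / c_initial * 100 = (3.9010e-05 - 1.3657e-05) / 3.9010e-05 * 100 = 64.9910 %


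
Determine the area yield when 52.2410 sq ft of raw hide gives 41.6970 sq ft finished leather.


Formula: Yield = finished / raw * 100
Substituting: Yield = 41.6970 / 52.2410 * 100
Result: 79.8166 %


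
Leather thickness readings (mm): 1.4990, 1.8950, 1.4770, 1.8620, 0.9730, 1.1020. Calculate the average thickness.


Formula: Average = sum / n
Substituting: Average = 8.8080 / 6
Result: 1.4680 mm


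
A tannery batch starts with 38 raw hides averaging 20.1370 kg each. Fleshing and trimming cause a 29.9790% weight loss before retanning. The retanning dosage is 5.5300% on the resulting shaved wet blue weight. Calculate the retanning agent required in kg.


Total_raw = N * avg_wt = 38 * 20.1370 = 765.2060 kg
Substrate = Total_raw * (1 - loss/100) = 765.2060 * (1 - 29.9790/100) = 535.8049 kg
Retan = Substrate * pct / 100 = 535.8049 * 5.5300 / 100 = 29.6300 kg


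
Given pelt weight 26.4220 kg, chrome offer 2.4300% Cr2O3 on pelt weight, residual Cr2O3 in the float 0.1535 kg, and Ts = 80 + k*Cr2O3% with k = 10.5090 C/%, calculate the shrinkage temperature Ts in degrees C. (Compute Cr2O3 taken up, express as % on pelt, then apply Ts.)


Offered = pelt * offer_pct / 100 = 26.4220 * 2.4300 / 100 = 0.6421 kg
Uptake = offered - residual = 0.6421 - 0.1535 = 0.4886 kg
Cr2O3% on pelt = uptake / pelt * 100 = 0.4886 / 26.4220 * 100 = 1.8490 %
Ts = 80 + k * Cr2O3% = 80 + 10.5090 * 1.8490 = 99.4316 C


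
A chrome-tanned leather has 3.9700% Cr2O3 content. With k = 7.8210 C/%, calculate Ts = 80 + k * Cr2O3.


Formula: Ts = 80 + k * Cr2O3
Substituting: Ts = 80 + 7.8210 * 3.9700
Result: 111.0494 C


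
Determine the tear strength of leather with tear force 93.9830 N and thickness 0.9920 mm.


Formula: Tear strength = force / thickness
Substituting: Tear strength = 93.9830 / 0.9920
Result: 94.7409 N/mm


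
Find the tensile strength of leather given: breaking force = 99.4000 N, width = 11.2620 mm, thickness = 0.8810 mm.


Formula: TS = force / (width * thickness)
Substituting: TS = 99.4000 / (11.2620 * 0.8810)
Result: 10.0183 N/mm^2


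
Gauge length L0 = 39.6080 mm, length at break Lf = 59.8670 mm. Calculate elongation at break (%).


Formula: Elongation = (Lf - L0) / L0 * 100
Substituting: Elongation = (59.8670 - 39.6080) / 39.6080 * 100
Result: 51.1488 %


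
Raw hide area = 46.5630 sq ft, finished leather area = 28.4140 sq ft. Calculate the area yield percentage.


Formula: Yield = finished / raw * 100
Substituting: Yield = 28.4140 / 46.5630 * 100
Result: 61.0227 %


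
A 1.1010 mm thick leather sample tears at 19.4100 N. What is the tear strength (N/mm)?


Formula: Tear strength = force / thickness
Substituting: Tear strength = 19.4100 / 1.1010
Result: 17.6294 N/mm


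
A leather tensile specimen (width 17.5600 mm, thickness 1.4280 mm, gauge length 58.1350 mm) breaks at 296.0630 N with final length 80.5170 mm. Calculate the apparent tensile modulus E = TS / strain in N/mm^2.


TS = F / (w * t) = 296.0630 / (17.5600 * 1.4280) = 11.8068 N/mm^2
strain = (Lf - L0) / L0 = (80.5170 - 58.1350) / 58.1350 = 0.3850
E = TS / strain = 11.8068 / 0.3850 = 30.6669 N/mm^2


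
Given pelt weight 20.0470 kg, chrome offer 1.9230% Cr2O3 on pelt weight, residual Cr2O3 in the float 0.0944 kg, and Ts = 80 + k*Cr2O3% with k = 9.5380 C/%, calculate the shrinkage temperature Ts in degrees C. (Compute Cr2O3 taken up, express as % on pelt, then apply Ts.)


Offered = pelt * offer_pct / 100 = 20.0470 * 1.9230 / 100 = 0.3855 kg
Uptake = offered - residual = 0.3855 - 0.0944 = 0.2911 kg
Cr2O3% on pelt = uptake / pelt * 100 = 0.2911 / 20.0470 * 100 = 1.4521 %
Ts = 80 + k * Cr2O3% = 80 + 9.5380 * 1.4521 = 93.8502 C


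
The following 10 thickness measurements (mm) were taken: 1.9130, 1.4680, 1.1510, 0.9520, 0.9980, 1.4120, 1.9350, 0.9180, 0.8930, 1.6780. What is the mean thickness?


Formula: Average = sum / n
Substituting: Average = 13.3180 / 10
Result: 1.3318 mm


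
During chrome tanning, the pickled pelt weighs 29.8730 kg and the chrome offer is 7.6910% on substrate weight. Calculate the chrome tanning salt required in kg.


Formula: Chrome = substrate * pct / 100
Substituting: Chrome = 29.8730 * 7.6910 / 100
Result: 2.2975 kg


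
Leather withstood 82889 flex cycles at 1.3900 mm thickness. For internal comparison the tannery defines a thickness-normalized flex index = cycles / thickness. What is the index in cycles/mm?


Formula: Index = cycles / thickness
Substituting: Index = 82889 / 1.3900
Result: 59632.3741 cycles/mm


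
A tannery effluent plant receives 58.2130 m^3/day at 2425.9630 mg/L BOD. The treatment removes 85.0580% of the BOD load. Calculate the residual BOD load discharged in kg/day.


Load_in = volume * conc / 1000 = 58.2130 * 2425.9630 / 1000 = 141.2226 kg/day
Removed = Load_in * eff / 100 = 141.2226 * 85.0580 / 100 = 120.1211 kg/day
Load_out = Load_in - Removed = 141.2226 - 120.1211 = 21.1015 kg/day


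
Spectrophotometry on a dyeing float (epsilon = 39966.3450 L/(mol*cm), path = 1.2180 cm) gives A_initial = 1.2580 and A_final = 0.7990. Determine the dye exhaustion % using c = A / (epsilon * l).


c_initial = A_i / (epsilon * l) = 1.2580 / (39966.3450 * 1.2180) = 2.5843e-05 mol/L
c_final = A_f / (epsilon * l) = 0.7990 / (39966.3450 * 1.2180) = 1.6414e-05 mol/L
Exhaustion = (c_initial - c_final) / c_initial * 100 = (2.5843e-05 - 1.6414e-05) / 2.5843e-05 * 100 = 36.4865 %


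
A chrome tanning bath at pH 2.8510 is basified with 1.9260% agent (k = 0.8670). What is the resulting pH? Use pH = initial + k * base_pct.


Formula: pH_final = pH_initial + k * base_pct
Substituting: pH_final = 2.8510 + 0.8670 * 1.9260
Result: 4.5208


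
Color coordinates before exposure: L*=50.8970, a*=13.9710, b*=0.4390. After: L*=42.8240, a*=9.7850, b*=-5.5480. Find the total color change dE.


dL = -8.0730, da = -4.1860, db = -5.9870
dE = sqrt((-8.0730)^2 + (-4.1860)^2 + (-5.9870)^2) = 10.8876


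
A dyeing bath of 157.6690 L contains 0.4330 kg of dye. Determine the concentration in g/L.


Formula: Conc = dye_mass(kg) / volume(L) * 1000
Substituting: Conc = 0.4330 / 157.6690 * 1000
Result: 2.7463 g/L


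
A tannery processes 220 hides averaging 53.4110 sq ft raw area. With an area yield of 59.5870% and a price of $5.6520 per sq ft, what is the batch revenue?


Raw_total = N * avg_area = 220 * 53.4110 = 11750.4200 sq ft
Finished = Raw_total * yield / 100 = 11750.4200 * 59.5870 / 100 = 7001.7228 sq ft
Value = Finished * price = 7001.7228 * 5.6520 = 39573.7371 $


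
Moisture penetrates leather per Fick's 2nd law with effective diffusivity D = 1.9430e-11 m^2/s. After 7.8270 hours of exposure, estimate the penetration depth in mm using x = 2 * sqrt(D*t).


t = 7.8270 hr * 3600 = 28177.2000 s
D * t = 1.9430e-11 * 28177.2000 = 5.4748e-07
x = 2 * sqrt(D*t) = 2 * sqrt(5.4748e-07) = 0.00147984 m = 1.4798 mm


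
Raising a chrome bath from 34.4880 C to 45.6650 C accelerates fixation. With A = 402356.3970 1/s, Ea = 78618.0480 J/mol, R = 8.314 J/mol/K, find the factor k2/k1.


T1 = 34.4880 + 273.15 = 307.6380 K; T2 = 45.6650 + 273.15 = 318.8150 K
k1 = A * exp(-Ea/(R*T1)) = 402356.3970 * exp(-78618.0480/(8.314*307.6380)) = 1.8004e-08 1/s
k2 = A * exp(-Ea/(R*T2)) = 402356.3970 * exp(-78618.0480/(8.314*318.8150)) = 5.2889e-08 1/s
k2/k1 = 5.2889e-08 / 1.8004e-08 = 2.9376


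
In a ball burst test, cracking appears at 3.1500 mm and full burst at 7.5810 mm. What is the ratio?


Formula: Ratio = crack / burst
Substituting: Ratio = 3.1500 / 7.5810
Result: 0.4155


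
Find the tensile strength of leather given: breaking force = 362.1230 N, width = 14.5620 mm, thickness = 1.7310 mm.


Formula: TS = force / (width * thickness)
Substituting: TS = 362.1230 / (14.5620 * 1.7310)
Result: 14.3661 N/mm^2


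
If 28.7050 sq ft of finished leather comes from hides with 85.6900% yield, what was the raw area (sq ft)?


Formula: raw = finished * 100 / yield
Substituting: raw = 28.7050 * 100 / 85.6900
Result: 33.4987 sq ft


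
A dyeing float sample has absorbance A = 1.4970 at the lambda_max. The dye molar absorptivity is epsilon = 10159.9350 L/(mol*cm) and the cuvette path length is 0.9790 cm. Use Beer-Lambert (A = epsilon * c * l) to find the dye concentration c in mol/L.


Formula: c = A / (epsilon * l)
Substituting: c = 1.4970 / (10159.9350 * 0.9790)
Result: 1.5050e-04 mol/L


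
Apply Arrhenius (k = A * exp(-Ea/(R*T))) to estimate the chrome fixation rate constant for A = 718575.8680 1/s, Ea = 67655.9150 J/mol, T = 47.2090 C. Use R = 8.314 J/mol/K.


T_K = T_C + 273.15 = 47.2090 + 273.15 = 320.3590 K
exponent = -Ea / (R * T_K) = -67655.9150 / (8.314 * 320.3590) = -25.4015
k = A * exp(exponent) = 718575.8680 * exp(-25.4015) = 6.6797e-06 1/s


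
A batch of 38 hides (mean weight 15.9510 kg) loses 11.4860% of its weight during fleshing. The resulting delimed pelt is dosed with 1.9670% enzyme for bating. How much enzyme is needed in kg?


Total_raw = N * avg_wt = 38 * 15.9510 = 606.1380 kg
Substrate = Total_raw * (1 - loss/100) = 606.1380 * (1 - 11.4860/100) = 536.5170 kg
Enzyme = Substrate * pct / 100 = 536.5170 * 1.9670 / 100 = 10.5533 kg


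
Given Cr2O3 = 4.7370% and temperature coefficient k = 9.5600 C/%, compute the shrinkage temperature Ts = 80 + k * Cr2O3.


Formula: Ts = 80 + k * Cr2O3
Substituting: Ts = 80 + 9.5600 * 4.7370
Result: 125.2857 C


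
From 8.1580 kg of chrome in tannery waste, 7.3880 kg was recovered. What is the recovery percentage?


Formula: Recovery = recovered / input * 100
Substituting: Recovery = 7.3880 / 8.1580 * 100
Result: 90.5614 %


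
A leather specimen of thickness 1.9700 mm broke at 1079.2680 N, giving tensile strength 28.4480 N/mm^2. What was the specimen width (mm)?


Formula: w = F / (TS * t)
Substituting: w = 1079.2680 / (28.4480 * 1.9700)
Result: 19.2580 mm


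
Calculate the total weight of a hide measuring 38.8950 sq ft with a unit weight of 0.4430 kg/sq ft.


Formula: Weight = area * weight_per_sqft
Substituting: Weight = 38.8950 * 0.4430
Result: 17.2305 kg


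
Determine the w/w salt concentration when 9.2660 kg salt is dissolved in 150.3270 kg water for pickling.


Formula: Conc = salt / (water + salt) * 100
Substituting: Conc = 9.2660 / (150.3270 + 9.2660) * 100
Result: 5.8060 %


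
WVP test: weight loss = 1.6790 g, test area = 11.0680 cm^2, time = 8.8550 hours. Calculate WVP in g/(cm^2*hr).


Formula: WVP = loss / (area * time)
Substituting: WVP = 1.6790 / (11.0680 * 8.8550)
Result: 0.0171314 g/(cm^2*hr)
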